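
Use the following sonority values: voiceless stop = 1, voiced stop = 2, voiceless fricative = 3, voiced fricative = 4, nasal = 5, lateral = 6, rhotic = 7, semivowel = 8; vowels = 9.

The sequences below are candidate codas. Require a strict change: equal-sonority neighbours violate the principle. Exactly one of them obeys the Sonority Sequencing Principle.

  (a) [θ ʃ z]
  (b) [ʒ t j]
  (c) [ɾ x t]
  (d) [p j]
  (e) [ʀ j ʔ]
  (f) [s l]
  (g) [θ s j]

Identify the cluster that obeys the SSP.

c

(a) sonority 3-3-4: ill-formed.
(b) sonority 4-1-8: ill-formed.
(c) sonority 7-3-1: well-formed.
(d) sonority 1-8: ill-formed.
(e) sonority 7-8-1: ill-formed.
(f) sonority 3-6: ill-formed.
(g) sonority 3-3-8: ill-formed.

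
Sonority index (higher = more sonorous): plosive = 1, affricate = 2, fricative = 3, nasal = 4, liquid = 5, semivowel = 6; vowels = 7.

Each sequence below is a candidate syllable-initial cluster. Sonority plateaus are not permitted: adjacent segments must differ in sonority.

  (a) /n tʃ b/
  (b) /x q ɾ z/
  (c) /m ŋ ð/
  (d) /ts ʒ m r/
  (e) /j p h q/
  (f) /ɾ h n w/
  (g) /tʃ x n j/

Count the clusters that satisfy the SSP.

2

(a) /n tʃ b/: profile 4-2-1 — violates.
(b) /x q ɾ z/: profile 3-1-5-3 — violates.
(c) /m ŋ ð/: profile 4-4-3 — violates.
(d) /ts ʒ m r/: profile 2-3-4-5 — obeys.
(e) /j p h q/: profile 6-1-3-1 — violates.
(f) /ɾ h n w/: profile 5-3-4-6 — violates.
(g) /tʃ x n j/: profile 2-3-4-6 — obeys.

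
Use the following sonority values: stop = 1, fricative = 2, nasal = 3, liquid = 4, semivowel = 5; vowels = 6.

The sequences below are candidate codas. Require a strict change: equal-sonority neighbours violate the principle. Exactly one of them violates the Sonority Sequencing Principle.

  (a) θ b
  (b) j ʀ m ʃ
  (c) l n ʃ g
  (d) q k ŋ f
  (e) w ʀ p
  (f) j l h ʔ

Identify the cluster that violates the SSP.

d

(a) sonority 2-1: well-formed.
(b) sonority 5-4-3-2: well-formed.
(c) sonority 4-3-2-1: well-formed.
(d) sonority 1-1-3-2: ill-formed.
(e) sonority 5-4-1: well-formed.
(f) sonority 5-4-2-1: well-formed.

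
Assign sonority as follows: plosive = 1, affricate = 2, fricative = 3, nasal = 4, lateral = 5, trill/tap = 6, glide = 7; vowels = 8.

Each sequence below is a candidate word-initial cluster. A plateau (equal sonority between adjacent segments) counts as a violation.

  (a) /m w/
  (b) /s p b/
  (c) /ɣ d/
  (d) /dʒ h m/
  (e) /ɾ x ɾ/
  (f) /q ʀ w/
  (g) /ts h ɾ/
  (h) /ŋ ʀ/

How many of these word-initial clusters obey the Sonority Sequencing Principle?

(a) sonority 4-7: well-formed.
(b) sonority 3-1-1: ill-formed.
(c) sonority 3-1: ill-formed.
(d) sonority 2-3-4: well-formed.
(e) sonority 6-3-6: ill-formed.
(f) sonority 1-6-7: well-formed.
(g) sonority 2-3-6: well-formed.
(h) sonority 4-6: well-formed.

5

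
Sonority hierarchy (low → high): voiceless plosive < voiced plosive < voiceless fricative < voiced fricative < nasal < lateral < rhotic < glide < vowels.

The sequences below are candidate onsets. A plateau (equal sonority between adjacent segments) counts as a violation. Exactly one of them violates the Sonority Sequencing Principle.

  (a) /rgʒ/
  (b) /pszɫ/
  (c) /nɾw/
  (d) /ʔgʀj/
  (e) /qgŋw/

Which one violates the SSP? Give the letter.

(a) /rgʒ/: profile 7-2-4 — violates.
(b) /pszɫ/: profile 1-3-4-6 — obeys.
(c) /nɾw/: profile 5-7-8 — obeys.
(d) /ʔgʀj/: profile 1-2-7-8 — obeys.
(e) /qgŋw/: profile 1-2-5-8 — obeys.

a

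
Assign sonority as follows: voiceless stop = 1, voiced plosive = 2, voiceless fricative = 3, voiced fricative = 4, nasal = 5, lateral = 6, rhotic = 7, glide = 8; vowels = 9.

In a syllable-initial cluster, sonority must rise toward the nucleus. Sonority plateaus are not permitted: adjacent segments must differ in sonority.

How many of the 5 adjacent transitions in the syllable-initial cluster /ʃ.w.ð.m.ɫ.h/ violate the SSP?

/ʃ/ — voiceless fricative, sonority 3.
/w/ — glide, sonority 8.
/ð/ — voiced fricative, sonority 4.
/m/ — nasal, sonority 5.
/ɫ/ — lateral, sonority 6.
/h/ — voiceless fricative, sonority 3.
/ʃ/→/w/: 3→8 (rises) — ok.
/w/→/ð/: 8→4 (does not rise) — violation.
/ð/→/m/: 4→5 (rises) — ok.
/m/→/ɫ/: 5→6 (rises) — ok.
/ɫ/→/h/: 6→3 (does not rise) — violation.

2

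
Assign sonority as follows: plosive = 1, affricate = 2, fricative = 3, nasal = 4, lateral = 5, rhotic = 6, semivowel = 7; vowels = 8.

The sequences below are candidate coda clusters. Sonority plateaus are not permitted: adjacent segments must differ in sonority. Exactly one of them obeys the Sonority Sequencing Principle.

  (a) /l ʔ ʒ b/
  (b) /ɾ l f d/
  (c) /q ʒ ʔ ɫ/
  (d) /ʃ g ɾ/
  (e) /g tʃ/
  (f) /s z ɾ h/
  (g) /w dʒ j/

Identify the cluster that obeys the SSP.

(a) 5-1-3-1 → violates
(b) 6-5-3-1 → obeys
(c) 1-3-1-5 → violates
(d) 3-1-6 → violates
(e) 1-2 → violates
(f) 3-3-6-3 → violates
(g) 7-2-7 → violates

b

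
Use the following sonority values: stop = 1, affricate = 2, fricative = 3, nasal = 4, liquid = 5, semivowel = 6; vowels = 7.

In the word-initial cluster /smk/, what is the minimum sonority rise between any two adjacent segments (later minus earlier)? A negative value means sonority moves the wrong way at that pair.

-3

/s/ is a fricative (sonority 3).
/m/ is a nasal (sonority 4).
/k/ is a stop (sonority 1).
/s/→/m/: change +1.
/m/→/k/: change -3.
Minimum = -3.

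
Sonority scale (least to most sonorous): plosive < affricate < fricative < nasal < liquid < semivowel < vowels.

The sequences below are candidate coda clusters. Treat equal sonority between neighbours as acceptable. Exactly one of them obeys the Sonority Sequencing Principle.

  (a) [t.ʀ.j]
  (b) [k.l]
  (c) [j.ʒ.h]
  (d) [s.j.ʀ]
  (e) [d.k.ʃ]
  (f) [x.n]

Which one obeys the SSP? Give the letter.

(a) sonority 1-5-6: ill-formed.
(b) sonority 1-5: ill-formed.
(c) sonority 6-3-3: well-formed.
(d) sonority 3-6-5: ill-formed.
(e) sonority 1-1-3: ill-formed.
(f) sonority 3-4: ill-formed.

c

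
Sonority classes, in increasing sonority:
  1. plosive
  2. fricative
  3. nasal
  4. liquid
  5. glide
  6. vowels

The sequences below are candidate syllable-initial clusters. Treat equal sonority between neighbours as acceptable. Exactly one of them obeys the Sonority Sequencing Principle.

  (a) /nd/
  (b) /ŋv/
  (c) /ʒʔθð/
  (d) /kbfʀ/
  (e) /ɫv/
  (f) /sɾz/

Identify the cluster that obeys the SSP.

d

(a) /nd/: profile 3-1 — violates.
(b) /ŋv/: profile 3-2 — violates.
(c) /ʒʔθð/: profile 2-1-2-2 — violates.
(d) /kbfʀ/: profile 1-1-2-4 — obeys.
(e) /ɫv/: profile 4-2 — violates.
(f) /sɾz/: profile 2-4-2 — violates.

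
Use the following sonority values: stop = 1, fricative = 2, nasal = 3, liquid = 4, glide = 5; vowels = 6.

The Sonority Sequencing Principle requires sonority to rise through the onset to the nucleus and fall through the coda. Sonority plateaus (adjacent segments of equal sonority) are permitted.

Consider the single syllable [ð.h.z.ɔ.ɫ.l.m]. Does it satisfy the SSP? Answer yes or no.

Onset: /ð/ is a fricative (sonority 2), /h/ is a fricative (sonority 2), /z/ is a fricative (sonority 2); then the nucleus /ɔ/ (sonority 6).
Onset profile 2-2-2-6 — rises to the nucleus.
Coda: /ɫ/ is a liquid (sonority 4), /l/ is a liquid (sonority 4), /m/ is a nasal (sonority 3).
Coda profile 6-4-4-3 — falls from the nucleus.

yes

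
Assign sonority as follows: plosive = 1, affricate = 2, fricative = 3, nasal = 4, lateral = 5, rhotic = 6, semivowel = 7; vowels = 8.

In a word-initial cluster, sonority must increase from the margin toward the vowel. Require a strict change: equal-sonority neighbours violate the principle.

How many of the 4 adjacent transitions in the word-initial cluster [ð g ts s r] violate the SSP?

1

/ð/ — fricative, sonority 3.
/g/ — plosive, sonority 1.
/ts/ — affricate, sonority 2.
/s/ — fricative, sonority 3.
/r/ — rhotic, sonority 6.
/ð/→/g/: 3→1 (does not rise) — violation.
/g/→/ts/: 1→2 (rises) — ok.
/ts/→/s/: 2→3 (rises) — ok.
/s/→/r/: 3→6 (rises) — ok.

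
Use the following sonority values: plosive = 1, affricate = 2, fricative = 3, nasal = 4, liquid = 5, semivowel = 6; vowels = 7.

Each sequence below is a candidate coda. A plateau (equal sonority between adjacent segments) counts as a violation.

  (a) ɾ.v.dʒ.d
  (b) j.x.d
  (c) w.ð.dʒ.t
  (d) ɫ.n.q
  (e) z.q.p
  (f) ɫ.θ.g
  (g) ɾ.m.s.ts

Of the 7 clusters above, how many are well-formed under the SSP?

6

(a) sonority 5-3-2-1: well-formed.
(b) sonority 6-3-1: well-formed.
(c) sonority 6-3-2-1: well-formed.
(d) sonority 5-4-1: well-formed.
(e) sonority 3-1-1: ill-formed.
(f) sonority 5-3-1: well-formed.
(g) sonority 5-4-3-2: well-formed.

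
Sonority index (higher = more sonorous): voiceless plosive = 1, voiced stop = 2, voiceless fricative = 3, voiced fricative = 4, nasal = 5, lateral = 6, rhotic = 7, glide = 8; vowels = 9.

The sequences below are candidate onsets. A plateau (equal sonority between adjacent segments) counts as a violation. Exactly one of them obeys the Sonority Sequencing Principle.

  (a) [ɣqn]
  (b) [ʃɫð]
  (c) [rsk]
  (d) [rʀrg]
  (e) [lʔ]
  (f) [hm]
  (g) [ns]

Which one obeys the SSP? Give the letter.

(a) [ɣqn]: profile 4-1-5 — violates.
(b) [ʃɫð]: profile 3-6-4 — violates.
(c) [rsk]: profile 7-3-1 — violates.
(d) [rʀrg]: profile 7-7-7-2 — violates.
(e) [lʔ]: profile 6-1 — violates.
(f) [hm]: profile 3-5 — obeys.
(g) [ns]: profile 5-3 — violates.

f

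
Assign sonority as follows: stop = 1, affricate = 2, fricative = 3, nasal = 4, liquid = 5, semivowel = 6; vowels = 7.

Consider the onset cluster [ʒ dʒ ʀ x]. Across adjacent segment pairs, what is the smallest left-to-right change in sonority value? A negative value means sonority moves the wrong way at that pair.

-2

/ʒ/ — fricative, sonority 3.
/dʒ/ — affricate, sonority 2.
/ʀ/ — liquid, sonority 5.
/x/ — fricative, sonority 3.
/ʒ/→/dʒ/: change -1.
/dʒ/→/ʀ/: change +3.
/ʀ/→/x/: change -2.
Minimum = -2.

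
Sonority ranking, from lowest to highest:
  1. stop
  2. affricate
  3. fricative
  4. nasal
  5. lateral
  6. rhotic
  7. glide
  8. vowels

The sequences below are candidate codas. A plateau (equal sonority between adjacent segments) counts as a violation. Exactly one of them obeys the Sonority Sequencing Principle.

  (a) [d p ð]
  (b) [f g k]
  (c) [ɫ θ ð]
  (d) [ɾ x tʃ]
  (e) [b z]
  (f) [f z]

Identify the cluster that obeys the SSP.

d

(a) [d p ð]: profile 1-1-3 — violates.
(b) [f g k]: profile 3-1-1 — violates.
(c) [ɫ θ ð]: profile 5-3-3 — violates.
(d) [ɾ x tʃ]: profile 6-3-2 — obeys.
(e) [b z]: profile 1-3 — violates.
(f) [f z]: profile 3-3 — violates.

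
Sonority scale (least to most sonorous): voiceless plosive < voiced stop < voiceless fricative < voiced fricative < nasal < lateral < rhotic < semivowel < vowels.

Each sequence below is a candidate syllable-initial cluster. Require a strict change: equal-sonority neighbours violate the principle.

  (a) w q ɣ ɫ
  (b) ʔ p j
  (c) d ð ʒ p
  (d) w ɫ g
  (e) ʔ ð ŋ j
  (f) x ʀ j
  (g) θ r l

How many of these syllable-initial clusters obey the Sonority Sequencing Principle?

2

(a) 8-1-4-6 → violates
(b) 1-1-8 → violates
(c) 2-4-4-1 → violates
(d) 8-6-2 → violates
(e) 1-4-5-8 → obeys
(f) 3-7-8 → obeys
(g) 3-7-6 → violates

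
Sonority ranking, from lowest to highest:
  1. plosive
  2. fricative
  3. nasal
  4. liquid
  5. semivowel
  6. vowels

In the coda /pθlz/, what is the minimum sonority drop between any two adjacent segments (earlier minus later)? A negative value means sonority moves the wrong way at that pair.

/p/ — plosive, sonority 1.
/θ/ — fricative, sonority 2.
/l/ — liquid, sonority 4.
/z/ — fricative, sonority 2.
/p/→/θ/: change -1.
/θ/→/l/: change -2.
/l/→/z/: change +2.
Minimum = -2.

-2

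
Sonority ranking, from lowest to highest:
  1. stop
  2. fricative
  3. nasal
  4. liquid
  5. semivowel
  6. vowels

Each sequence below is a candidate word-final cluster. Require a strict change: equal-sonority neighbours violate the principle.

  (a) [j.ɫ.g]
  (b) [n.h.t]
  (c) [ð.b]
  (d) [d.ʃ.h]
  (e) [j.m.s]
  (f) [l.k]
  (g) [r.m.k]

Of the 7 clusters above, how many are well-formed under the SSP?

6

(a) 5-4-1 → obeys
(b) 3-2-1 → obeys
(c) 2-1 → obeys
(d) 1-2-2 → violates
(e) 5-3-2 → obeys
(f) 4-1 → obeys
(g) 4-3-1 → obeys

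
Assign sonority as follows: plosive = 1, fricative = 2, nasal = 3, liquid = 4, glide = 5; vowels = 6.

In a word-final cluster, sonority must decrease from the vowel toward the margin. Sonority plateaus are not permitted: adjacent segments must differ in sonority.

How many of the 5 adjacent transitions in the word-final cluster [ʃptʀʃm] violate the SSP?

/ʃ/ is a fricative (sonority 2).
/p/ is a plosive (sonority 1).
/t/ is a plosive (sonority 1).
/ʀ/ is a liquid (sonority 4).
/ʃ/ is a fricative (sonority 2).
/m/ is a nasal (sonority 3).
/ʃ/→/p/: 2→1 (falls) — ok.
/p/→/t/: 1→1 (plateau) — violation.
/t/→/ʀ/: 1→4 (does not fall) — violation.
/ʀ/→/ʃ/: 4→2 (falls) — ok.
/ʃ/→/m/: 2→3 (does not fall) — violation.

3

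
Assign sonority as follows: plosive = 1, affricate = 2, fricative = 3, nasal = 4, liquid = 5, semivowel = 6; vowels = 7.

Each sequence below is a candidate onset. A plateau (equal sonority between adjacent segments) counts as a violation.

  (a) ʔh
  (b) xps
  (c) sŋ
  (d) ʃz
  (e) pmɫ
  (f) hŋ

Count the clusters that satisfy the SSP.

(a) sonority 1-3: well-formed.
(b) sonority 3-1-3: ill-formed.
(c) sonority 3-4: well-formed.
(d) sonority 3-3: ill-formed.
(e) sonority 1-4-5: well-formed.
(f) sonority 3-4: well-formed.

4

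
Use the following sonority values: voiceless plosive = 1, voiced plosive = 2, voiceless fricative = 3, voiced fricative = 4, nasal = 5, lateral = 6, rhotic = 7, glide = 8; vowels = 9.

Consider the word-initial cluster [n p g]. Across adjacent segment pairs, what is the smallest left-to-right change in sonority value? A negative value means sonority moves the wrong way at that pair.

-4

/n/ — nasal, sonority 5.
/p/ — voiceless plosive, sonority 1.
/g/ — voiced plosive, sonority 2.
/n/→/p/: change -4.
/p/→/g/: change +1.
Minimum = -4.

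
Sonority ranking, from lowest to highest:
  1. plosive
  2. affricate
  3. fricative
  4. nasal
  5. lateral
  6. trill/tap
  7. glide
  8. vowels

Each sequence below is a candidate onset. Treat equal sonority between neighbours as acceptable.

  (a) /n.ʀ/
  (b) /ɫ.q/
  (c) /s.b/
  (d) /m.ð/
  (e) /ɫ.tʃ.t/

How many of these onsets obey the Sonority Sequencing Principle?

1

(a) 4-6 → obeys
(b) 5-1 → violates
(c) 3-1 → violates
(d) 4-3 → violates
(e) 5-2-1 → violates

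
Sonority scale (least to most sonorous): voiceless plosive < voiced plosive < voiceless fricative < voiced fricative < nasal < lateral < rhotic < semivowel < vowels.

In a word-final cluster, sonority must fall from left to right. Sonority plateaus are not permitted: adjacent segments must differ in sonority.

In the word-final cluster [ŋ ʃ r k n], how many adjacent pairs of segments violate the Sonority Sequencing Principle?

2

/ŋ/: nasal = 5.
/ʃ/: voiceless fricative = 3.
/r/: rhotic = 7.
/k/: voiceless plosive = 1.
/n/: nasal = 5.
/ŋ/→/ʃ/: 5→3 (falls) — ok.
/ʃ/→/r/: 3→7 (does not fall) — violation.
/r/→/k/: 7→1 (falls) — ok.
/k/→/n/: 1→5 (does not fall) — violation.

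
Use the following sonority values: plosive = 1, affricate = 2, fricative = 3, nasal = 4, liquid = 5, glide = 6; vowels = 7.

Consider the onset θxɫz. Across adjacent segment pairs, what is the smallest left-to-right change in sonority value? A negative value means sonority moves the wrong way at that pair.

/θ/: fricative = 3.
/x/: fricative = 3.
/ɫ/: liquid = 5.
/z/: fricative = 3.
/θ/→/x/: change +0.
/x/→/ɫ/: change +2.
/ɫ/→/z/: change -2.
Minimum = -2.

-2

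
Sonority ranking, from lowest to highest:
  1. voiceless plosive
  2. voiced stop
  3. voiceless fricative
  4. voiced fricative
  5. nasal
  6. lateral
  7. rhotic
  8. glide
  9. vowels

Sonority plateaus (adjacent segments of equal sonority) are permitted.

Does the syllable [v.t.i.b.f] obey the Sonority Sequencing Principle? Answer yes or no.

no

Onset: /v/ is a voiced fricative (sonority 4), /t/ is a voiceless plosive (sonority 1); then the nucleus /i/ (sonority 9).
Onset profile 4-1-9 — does not rise throughout.
Coda: /b/ is a voiced stop (sonority 2), /f/ is a voiceless fricative (sonority 3).
Coda profile 9-2-3 — does not fall throughout.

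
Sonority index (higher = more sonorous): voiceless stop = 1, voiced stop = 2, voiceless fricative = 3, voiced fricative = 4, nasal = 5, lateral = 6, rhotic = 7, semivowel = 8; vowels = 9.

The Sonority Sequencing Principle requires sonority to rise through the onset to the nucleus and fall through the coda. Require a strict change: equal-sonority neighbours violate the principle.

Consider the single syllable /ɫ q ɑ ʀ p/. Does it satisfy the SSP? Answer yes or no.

no

Onset: /ɫ/ is a lateral (sonority 6), /q/ is a voiceless stop (sonority 1); then the nucleus /ɑ/ (sonority 9).
Onset profile 6-1-9 — does not strictly rise throughout.
Coda: /ʀ/ is a rhotic (sonority 7), /p/ is a voiceless stop (sonority 1).
Coda profile 9-7-1 — falls from the nucleus.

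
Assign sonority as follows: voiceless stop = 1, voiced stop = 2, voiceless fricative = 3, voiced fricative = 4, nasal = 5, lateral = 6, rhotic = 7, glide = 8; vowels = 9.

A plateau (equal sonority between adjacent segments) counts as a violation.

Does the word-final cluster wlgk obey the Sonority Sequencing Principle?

yes

/w/: glide = 8.
/l/: lateral = 6.
/g/: voiced stop = 2.
/k/: voiceless stop = 1.
The profile 8-6-2-1 strictly falls, so the word-final cluster satisfies the SSP.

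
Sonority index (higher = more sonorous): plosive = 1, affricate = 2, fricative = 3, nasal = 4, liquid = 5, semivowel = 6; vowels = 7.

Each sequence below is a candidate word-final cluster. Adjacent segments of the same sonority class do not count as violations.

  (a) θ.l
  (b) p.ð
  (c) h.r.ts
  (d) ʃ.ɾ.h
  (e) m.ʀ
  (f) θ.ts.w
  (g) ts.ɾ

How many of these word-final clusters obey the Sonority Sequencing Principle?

(a) sonority 3-5: ill-formed.
(b) sonority 1-3: ill-formed.
(c) sonority 3-5-2: ill-formed.
(d) sonority 3-5-3: ill-formed.
(e) sonority 4-5: ill-formed.
(f) sonority 3-2-6: ill-formed.
(g) sonority 2-5: ill-formed.

0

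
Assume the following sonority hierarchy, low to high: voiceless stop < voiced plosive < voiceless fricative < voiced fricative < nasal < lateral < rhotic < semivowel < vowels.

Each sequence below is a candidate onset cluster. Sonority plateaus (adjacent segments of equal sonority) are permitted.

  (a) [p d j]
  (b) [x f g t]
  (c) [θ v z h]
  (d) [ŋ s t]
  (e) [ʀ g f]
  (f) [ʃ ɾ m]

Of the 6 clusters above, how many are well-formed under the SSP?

1

(a) [p d j]: profile 1-2-8 — obeys.
(b) [x f g t]: profile 3-3-2-1 — violates.
(c) [θ v z h]: profile 3-4-4-3 — violates.
(d) [ŋ s t]: profile 5-3-1 — violates.
(e) [ʀ g f]: profile 7-2-3 — violates.
(f) [ʃ ɾ m]: profile 3-7-5 — violates.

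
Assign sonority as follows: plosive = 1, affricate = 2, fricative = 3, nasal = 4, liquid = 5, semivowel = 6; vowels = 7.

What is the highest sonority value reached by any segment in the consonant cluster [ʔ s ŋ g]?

4

/ʔ/ — plosive, sonority 1.
/s/ — fricative, sonority 3.
/ŋ/ — nasal, sonority 4.
/g/ — plosive, sonority 1.
The maximum is 4.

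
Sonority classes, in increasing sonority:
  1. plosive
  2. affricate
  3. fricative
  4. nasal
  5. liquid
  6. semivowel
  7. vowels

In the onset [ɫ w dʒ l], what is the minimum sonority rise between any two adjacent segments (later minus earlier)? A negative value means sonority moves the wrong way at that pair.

-4

/ɫ/ is a liquid (sonority 5).
/w/ is a semivowel (sonority 6).
/dʒ/ is an affricate (sonority 2).
/l/ is a liquid (sonority 5).
/ɫ/→/w/: change +1.
/w/→/dʒ/: change -4.
/dʒ/→/l/: change +3.
Minimum = -4.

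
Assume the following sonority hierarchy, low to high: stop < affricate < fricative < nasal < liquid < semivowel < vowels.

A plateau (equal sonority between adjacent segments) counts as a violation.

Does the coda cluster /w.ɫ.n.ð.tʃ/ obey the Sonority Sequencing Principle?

/w/: semivowel = 6.
/ɫ/: liquid = 5.
/n/: nasal = 4.
/ð/: fricative = 3.
/tʃ/: affricate = 2.
The profile 6-5-4-3-2 strictly falls, so the coda cluster satisfies the SSP.

yes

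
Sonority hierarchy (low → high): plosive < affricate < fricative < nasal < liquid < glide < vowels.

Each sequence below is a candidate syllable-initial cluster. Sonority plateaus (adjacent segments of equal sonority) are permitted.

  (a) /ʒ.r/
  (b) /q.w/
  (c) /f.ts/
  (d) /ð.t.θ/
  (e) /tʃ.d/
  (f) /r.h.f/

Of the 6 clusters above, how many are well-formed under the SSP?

(a) /ʒ.r/: profile 3-5 — obeys.
(b) /q.w/: profile 1-6 — obeys.
(c) /f.ts/: profile 3-2 — violates.
(d) /ð.t.θ/: profile 3-1-3 — violates.
(e) /tʃ.d/: profile 2-1 — violates.
(f) /r.h.f/: profile 5-3-3 — violates.

2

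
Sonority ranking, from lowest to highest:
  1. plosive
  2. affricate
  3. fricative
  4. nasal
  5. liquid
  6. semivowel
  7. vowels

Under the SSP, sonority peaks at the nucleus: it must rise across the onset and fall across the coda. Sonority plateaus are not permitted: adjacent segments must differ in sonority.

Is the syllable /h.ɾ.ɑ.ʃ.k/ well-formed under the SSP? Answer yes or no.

yes

Onset: /h/ is a fricative (sonority 3), /ɾ/ is a liquid (sonority 5); then the nucleus /ɑ/ (sonority 7).
Onset profile 3-5-7 — rises to the nucleus.
Coda: /ʃ/ is a fricative (sonority 3), /k/ is a plosive (sonority 1).
Coda profile 7-3-1 — falls from the nucleus.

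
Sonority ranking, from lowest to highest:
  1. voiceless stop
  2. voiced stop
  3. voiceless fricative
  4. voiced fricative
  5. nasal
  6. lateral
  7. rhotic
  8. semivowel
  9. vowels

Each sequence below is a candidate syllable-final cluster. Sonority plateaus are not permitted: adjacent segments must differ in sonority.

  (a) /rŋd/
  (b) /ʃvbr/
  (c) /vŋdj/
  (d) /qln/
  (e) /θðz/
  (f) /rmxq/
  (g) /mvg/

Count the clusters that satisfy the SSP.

3

(a) /rŋd/: profile 7-5-2 — obeys.
(b) /ʃvbr/: profile 3-4-2-7 — violates.
(c) /vŋdj/: profile 4-5-2-8 — violates.
(d) /qln/: profile 1-6-5 — violates.
(e) /θðz/: profile 3-4-4 — violates.
(f) /rmxq/: profile 7-5-3-1 — obeys.
(g) /mvg/: profile 5-4-2 — obeys.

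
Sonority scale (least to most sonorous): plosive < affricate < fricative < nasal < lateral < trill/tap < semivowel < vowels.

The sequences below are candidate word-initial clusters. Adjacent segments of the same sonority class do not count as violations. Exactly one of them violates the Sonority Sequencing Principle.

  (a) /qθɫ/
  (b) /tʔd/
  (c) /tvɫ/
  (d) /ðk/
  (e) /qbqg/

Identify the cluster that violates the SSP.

(a) 1-3-5 → obeys
(b) 1-1-1 → obeys
(c) 1-3-5 → obeys
(d) 3-1 → violates
(e) 1-1-1-1 → obeys

d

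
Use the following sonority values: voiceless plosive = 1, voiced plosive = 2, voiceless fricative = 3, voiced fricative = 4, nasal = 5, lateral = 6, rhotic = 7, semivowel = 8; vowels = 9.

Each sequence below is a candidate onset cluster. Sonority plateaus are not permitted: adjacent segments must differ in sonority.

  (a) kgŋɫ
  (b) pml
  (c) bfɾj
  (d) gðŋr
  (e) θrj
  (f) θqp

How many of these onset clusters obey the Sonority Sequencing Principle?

(a) sonority 1-2-5-6: well-formed.
(b) sonority 1-5-6: well-formed.
(c) sonority 2-3-7-8: well-formed.
(d) sonority 2-4-5-7: well-formed.
(e) sonority 3-7-8: well-formed.
(f) sonority 3-1-1: ill-formed.

5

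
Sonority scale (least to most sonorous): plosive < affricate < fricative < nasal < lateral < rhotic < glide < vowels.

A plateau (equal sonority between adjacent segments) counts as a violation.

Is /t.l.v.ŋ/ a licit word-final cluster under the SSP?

no

/t/: plosive = 1.
/l/: lateral = 5.
/v/: fricative = 3.
/ŋ/: nasal = 4.
The profile is 1-5-3-4. Between /t/ (1) and /l/ (5) sonority does not fall, so the cluster violates the SSP.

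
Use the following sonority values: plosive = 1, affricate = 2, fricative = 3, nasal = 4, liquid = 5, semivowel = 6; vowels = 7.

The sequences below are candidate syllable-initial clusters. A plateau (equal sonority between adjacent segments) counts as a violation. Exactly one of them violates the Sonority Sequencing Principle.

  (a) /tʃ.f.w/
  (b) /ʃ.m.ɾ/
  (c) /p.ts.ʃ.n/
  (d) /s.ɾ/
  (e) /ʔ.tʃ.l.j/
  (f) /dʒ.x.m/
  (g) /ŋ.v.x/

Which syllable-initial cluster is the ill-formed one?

(a) sonority 2-3-6: well-formed.
(b) sonority 3-4-5: well-formed.
(c) sonority 1-2-3-4: well-formed.
(d) sonority 3-5: well-formed.
(e) sonority 1-2-5-6: well-formed.
(f) sonority 2-3-4: well-formed.
(g) sonority 4-3-3: ill-formed.

g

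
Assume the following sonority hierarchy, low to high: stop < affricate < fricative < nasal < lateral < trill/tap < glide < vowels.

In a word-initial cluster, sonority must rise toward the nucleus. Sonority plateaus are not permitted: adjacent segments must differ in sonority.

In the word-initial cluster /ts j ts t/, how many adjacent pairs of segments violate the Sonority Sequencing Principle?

2

/ts/ is an affricate (sonority 2).
/j/ is a glide (sonority 7).
/ts/ is an affricate (sonority 2).
/t/ is a stop (sonority 1).
/ts/→/j/: 2→7 (rises) — ok.
/j/→/ts/: 7→2 (does not rise) — violation.
/ts/→/t/: 2→1 (does not rise) — violation.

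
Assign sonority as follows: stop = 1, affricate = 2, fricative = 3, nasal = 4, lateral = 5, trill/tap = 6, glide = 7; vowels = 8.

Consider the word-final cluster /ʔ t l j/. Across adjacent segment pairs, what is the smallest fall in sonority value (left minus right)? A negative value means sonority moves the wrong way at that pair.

-4

/ʔ/ is a stop (sonority 1).
/t/ is a stop (sonority 1).
/l/ is a lateral (sonority 5).
/j/ is a glide (sonority 7).
/ʔ/→/t/: change +0.
/t/→/l/: change -4.
/l/→/j/: change -2.
Minimum = -4.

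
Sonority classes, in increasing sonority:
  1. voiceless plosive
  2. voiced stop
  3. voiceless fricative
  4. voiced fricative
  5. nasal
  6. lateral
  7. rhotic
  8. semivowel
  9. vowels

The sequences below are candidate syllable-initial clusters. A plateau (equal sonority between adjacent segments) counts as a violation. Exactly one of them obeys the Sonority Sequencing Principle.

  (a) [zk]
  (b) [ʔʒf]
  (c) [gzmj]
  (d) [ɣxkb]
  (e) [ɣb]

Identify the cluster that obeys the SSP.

c

(a) sonority 4-1: ill-formed.
(b) sonority 1-4-3: ill-formed.
(c) sonority 2-4-5-8: well-formed.
(d) sonority 4-3-1-2: ill-formed.
(e) sonority 4-2: ill-formed.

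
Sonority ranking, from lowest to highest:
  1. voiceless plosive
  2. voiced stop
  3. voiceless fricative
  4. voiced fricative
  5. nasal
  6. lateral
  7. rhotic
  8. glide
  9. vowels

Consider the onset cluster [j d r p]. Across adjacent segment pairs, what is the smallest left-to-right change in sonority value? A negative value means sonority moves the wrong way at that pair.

/j/: glide = 8.
/d/: voiced stop = 2.
/r/: rhotic = 7.
/p/: voiceless plosive = 1.
/j/→/d/: change -6.
/d/→/r/: change +5.
/r/→/p/: change -6.
Minimum = -6.

-6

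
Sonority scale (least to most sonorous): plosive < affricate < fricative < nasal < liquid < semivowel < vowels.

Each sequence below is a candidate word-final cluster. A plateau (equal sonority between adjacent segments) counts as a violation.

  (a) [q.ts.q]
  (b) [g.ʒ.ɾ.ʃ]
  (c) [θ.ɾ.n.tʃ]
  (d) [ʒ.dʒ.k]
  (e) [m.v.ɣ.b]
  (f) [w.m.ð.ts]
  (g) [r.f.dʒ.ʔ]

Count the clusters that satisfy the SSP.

3

(a) sonority 1-2-1: ill-formed.
(b) sonority 1-3-5-3: ill-formed.
(c) sonority 3-5-4-2: ill-formed.
(d) sonority 3-2-1: well-formed.
(e) sonority 4-3-3-1: ill-formed.
(f) sonority 6-4-3-2: well-formed.
(g) sonority 5-3-2-1: well-formed.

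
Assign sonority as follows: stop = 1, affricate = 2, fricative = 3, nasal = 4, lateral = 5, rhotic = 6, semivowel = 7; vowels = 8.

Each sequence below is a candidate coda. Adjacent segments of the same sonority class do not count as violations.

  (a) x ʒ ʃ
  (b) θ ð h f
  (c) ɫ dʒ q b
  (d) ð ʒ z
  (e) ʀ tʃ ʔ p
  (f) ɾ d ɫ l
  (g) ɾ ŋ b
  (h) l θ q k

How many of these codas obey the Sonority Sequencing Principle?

(a) sonority 3-3-3: well-formed.
(b) sonority 3-3-3-3: well-formed.
(c) sonority 5-2-1-1: well-formed.
(d) sonority 3-3-3: well-formed.
(e) sonority 6-2-1-1: well-formed.
(f) sonority 6-1-5-5: ill-formed.
(g) sonority 6-4-1: well-formed.
(h) sonority 5-3-1-1: well-formed.

7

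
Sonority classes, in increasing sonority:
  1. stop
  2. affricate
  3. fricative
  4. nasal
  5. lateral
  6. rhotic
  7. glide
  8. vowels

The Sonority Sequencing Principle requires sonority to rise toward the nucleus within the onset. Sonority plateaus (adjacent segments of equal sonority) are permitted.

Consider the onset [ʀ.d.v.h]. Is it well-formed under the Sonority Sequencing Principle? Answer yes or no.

/ʀ/ is a rhotic (sonority 6).
/d/ is a stop (sonority 1).
/v/ is a fricative (sonority 3).
/h/ is a fricative (sonority 3).
The profile is 6-1-3-3. Between /ʀ/ (6) and /d/ (1) sonority does not rise, so the cluster violates the SSP.

no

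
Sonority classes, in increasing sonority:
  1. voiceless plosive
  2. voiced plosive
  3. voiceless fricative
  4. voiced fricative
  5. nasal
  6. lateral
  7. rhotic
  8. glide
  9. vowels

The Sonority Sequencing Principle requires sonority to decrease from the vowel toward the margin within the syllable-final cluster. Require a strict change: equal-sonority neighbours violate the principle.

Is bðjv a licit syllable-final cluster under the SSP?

no

/b/ — voiced plosive, sonority 2.
/ð/ — voiced fricative, sonority 4.
/j/ — glide, sonority 8.
/v/ — voiced fricative, sonority 4.
The profile is 2-4-8-4. Between /b/ (2) and /ð/ (4) sonority does not fall, so the cluster violates the SSP.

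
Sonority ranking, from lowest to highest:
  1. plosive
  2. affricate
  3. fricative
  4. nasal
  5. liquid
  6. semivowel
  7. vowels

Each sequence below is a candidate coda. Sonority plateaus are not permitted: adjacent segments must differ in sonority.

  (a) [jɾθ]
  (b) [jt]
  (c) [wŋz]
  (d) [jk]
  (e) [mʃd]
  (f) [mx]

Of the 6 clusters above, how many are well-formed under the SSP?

(a) 6-5-3 → obeys
(b) 6-1 → obeys
(c) 6-4-3 → obeys
(d) 6-1 → obeys
(e) 4-3-1 → obeys
(f) 4-3 → obeys

6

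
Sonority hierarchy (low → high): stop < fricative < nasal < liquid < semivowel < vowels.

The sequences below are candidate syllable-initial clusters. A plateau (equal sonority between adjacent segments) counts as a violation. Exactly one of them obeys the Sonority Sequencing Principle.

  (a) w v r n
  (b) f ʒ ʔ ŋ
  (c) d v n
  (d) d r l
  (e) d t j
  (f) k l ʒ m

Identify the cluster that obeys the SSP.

c

(a) sonority 5-2-4-3: ill-formed.
(b) sonority 2-2-1-3: ill-formed.
(c) sonority 1-2-3: well-formed.
(d) sonority 1-4-4: ill-formed.
(e) sonority 1-1-5: ill-formed.
(f) sonority 1-4-2-3: ill-formed.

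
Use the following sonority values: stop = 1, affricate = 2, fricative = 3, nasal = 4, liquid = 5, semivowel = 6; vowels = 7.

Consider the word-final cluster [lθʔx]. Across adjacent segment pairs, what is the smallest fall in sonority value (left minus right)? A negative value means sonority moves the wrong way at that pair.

-2

/l/ is a liquid (sonority 5).
/θ/ is a fricative (sonority 3).
/ʔ/ is a stop (sonority 1).
/x/ is a fricative (sonority 3).
/l/→/θ/: change +2.
/θ/→/ʔ/: change +2.
/ʔ/→/x/: change -2.
Minimum = -2.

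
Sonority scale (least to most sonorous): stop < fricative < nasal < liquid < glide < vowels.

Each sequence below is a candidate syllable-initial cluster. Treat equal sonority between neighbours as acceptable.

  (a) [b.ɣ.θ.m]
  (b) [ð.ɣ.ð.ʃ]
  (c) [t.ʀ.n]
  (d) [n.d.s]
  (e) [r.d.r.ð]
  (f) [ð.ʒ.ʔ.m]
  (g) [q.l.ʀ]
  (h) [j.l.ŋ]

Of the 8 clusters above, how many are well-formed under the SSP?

3

(a) [b.ɣ.θ.m]: profile 1-2-2-3 — obeys.
(b) [ð.ɣ.ð.ʃ]: profile 2-2-2-2 — obeys.
(c) [t.ʀ.n]: profile 1-4-3 — violates.
(d) [n.d.s]: profile 3-1-2 — violates.
(e) [r.d.r.ð]: profile 4-1-4-2 — violates.
(f) [ð.ʒ.ʔ.m]: profile 2-2-1-3 — violates.
(g) [q.l.ʀ]: profile 1-4-4 — obeys.
(h) [j.l.ŋ]: profile 5-4-3 — violates.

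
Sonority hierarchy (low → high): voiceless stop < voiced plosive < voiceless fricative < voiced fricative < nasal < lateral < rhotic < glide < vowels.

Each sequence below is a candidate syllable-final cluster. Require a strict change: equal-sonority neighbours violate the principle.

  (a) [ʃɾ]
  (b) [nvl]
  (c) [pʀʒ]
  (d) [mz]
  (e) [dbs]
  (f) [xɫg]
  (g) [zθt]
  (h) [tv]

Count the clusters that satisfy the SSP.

2

(a) [ʃɾ]: profile 3-7 — violates.
(b) [nvl]: profile 5-4-6 — violates.
(c) [pʀʒ]: profile 1-7-4 — violates.
(d) [mz]: profile 5-4 — obeys.
(e) [dbs]: profile 2-2-3 — violates.
(f) [xɫg]: profile 3-6-2 — violates.
(g) [zθt]: profile 4-3-1 — obeys.
(h) [tv]: profile 1-4 — violates.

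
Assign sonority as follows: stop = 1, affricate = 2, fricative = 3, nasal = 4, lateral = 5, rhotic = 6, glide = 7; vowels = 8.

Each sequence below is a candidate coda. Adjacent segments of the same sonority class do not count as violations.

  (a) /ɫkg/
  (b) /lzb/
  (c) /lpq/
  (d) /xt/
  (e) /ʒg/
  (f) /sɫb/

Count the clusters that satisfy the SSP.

5

(a) sonority 5-1-1: well-formed.
(b) sonority 5-3-1: well-formed.
(c) sonority 5-1-1: well-formed.
(d) sonority 3-1: well-formed.
(e) sonority 3-1: well-formed.
(f) sonority 3-5-1: ill-formed.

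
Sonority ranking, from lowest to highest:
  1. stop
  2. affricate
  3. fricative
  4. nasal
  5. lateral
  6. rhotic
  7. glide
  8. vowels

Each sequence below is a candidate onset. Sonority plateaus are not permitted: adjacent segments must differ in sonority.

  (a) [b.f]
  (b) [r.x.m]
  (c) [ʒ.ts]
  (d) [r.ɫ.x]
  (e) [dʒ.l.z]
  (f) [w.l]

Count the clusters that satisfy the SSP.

1

(a) sonority 1-3: well-formed.
(b) sonority 6-3-4: ill-formed.
(c) sonority 3-2: ill-formed.
(d) sonority 6-5-3: ill-formed.
(e) sonority 2-5-3: ill-formed.
(f) sonority 7-5: ill-formed.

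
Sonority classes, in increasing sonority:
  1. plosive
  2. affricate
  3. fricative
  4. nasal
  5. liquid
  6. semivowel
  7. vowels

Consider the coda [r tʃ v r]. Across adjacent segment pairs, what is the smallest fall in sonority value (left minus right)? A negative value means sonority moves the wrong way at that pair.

-2

/r/ — liquid, sonority 5.
/tʃ/ — affricate, sonority 2.
/v/ — fricative, sonority 3.
/r/ — liquid, sonority 5.
/r/→/tʃ/: change +3.
/tʃ/→/v/: change -1.
/v/→/r/: change -2.
Minimum = -2.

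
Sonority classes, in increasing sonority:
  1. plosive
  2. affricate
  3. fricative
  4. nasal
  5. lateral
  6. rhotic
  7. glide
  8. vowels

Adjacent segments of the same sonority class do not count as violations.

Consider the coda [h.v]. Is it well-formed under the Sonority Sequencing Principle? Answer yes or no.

yes

/h/: fricative = 3.
/v/: fricative = 3.
The profile 3-3 is non-increasing (plateaus allowed), so the coda satisfies the SSP.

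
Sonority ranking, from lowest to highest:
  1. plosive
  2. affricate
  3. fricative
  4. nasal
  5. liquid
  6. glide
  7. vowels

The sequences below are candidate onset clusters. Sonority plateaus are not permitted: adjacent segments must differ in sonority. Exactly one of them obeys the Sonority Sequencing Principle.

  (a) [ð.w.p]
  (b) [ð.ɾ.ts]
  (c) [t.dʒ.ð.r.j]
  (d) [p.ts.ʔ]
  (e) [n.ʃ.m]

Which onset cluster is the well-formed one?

c

(a) sonority 3-6-1: ill-formed.
(b) sonority 3-5-2: ill-formed.
(c) sonority 1-2-3-5-6: well-formed.
(d) sonority 1-2-1: ill-formed.
(e) sonority 4-3-4: ill-formed.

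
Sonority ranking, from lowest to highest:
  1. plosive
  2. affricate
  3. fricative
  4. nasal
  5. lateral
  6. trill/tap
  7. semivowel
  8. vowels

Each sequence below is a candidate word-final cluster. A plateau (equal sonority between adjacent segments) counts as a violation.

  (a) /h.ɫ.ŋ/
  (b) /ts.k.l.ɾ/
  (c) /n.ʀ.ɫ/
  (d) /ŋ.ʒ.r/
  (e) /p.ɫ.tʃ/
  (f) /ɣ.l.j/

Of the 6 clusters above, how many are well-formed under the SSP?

0

(a) 3-5-4 → violates
(b) 2-1-5-6 → violates
(c) 4-6-5 → violates
(d) 4-3-6 → violates
(e) 1-5-2 → violates
(f) 3-5-7 → violates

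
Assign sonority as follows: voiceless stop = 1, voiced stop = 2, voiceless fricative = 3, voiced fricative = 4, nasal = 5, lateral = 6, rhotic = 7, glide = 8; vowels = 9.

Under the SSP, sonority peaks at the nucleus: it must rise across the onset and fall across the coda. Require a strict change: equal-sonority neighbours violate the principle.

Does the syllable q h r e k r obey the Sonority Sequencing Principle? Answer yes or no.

Onset: /q/ is a voiceless stop (sonority 1), /h/ is a voiceless fricative (sonority 3), /r/ is a rhotic (sonority 7); then the nucleus /e/ (sonority 9).
Onset profile 1-3-7-9 — rises to the nucleus.
Coda: /k/ is a voiceless stop (sonority 1), /r/ is a rhotic (sonority 7).
Coda profile 9-1-7 — does not strictly fall throughout.

no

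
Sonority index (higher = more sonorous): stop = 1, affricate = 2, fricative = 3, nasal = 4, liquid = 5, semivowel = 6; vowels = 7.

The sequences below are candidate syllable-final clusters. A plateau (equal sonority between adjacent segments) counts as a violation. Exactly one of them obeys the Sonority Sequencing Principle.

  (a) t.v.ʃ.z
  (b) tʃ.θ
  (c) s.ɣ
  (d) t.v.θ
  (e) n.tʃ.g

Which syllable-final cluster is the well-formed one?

e

(a) 1-3-3-3 → violates
(b) 2-3 → violates
(c) 3-3 → violates
(d) 1-3-3 → violates
(e) 4-2-1 → obeys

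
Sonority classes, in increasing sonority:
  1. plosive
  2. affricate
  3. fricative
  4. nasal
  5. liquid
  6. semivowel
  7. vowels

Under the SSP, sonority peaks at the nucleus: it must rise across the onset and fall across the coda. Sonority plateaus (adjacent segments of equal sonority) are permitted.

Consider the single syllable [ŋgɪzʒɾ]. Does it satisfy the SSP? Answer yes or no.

Onset: /ŋ/ is a nasal (sonority 4), /g/ is a plosive (sonority 1); then the nucleus /ɪ/ (sonority 7).
Onset profile 4-1-7 — does not rise throughout.
Coda: /z/ is a fricative (sonority 3), /ʒ/ is a fricative (sonority 3), /ɾ/ is a liquid (sonority 5).
Coda profile 7-3-3-5 — does not fall throughout.

no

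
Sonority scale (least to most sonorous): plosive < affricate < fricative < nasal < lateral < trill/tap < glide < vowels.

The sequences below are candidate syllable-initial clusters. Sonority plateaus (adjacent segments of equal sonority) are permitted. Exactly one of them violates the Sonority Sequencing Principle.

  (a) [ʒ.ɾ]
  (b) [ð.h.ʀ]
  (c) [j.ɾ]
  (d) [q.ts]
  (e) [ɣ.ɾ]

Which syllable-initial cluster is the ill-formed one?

(a) 3-6 → obeys
(b) 3-3-6 → obeys
(c) 7-6 → violates
(d) 1-2 → obeys
(e) 3-6 → obeys

c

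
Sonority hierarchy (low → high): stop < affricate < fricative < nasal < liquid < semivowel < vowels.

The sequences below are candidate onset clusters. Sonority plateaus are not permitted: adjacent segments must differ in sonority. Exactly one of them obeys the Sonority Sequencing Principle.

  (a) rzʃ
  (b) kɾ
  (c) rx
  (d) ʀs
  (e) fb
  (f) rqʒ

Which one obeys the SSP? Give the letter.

(a) 5-3-3 → violates
(b) 1-5 → obeys
(c) 5-3 → violates
(d) 5-3 → violates
(e) 3-1 → violates
(f) 5-1-3 → violates

b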